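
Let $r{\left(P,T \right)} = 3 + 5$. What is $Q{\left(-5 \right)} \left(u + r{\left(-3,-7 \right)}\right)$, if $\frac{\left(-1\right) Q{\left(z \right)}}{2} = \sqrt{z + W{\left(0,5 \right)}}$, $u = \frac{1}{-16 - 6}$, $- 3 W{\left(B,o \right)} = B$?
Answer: $- \frac{175 i \sqrt{5}}{11} \approx - 35.574 i$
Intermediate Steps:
$r{\left(P,T \right)} = 8$
$W{\left(B,o \right)} = - \frac{B}{3}$
$u = - \frac{1}{22}$ ($u = \frac{1}{-22} = - \frac{1}{22} \approx -0.045455$)
$Q{\left(z \right)} = - 2 \sqrt{z}$ ($Q{\left(z \right)} = - 2 \sqrt{z - 0} = - 2 \sqrt{z + 0} = - 2 \sqrt{z}$)
$Q{\left(-5 \right)} \left(u + r{\left(-3,-7 \right)}\right) = - 2 \sqrt{-5} \left(- \frac{1}{22} + 8\right) = - 2 i \sqrt{5} \cdot \frac{175}{22} = - \frac{175 i \sqrt{5}}{11}$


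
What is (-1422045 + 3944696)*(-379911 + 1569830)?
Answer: 3001750355269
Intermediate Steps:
(-1422045 + 3944696)*(-379911 + 1569830) = 2522651*1189919 = 3001750355269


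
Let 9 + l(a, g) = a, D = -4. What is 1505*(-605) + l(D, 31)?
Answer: -910538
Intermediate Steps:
l(a, g) = -9 + a
1505*(-605) + l(D, 31) = 1505*(-605) + (-9 - 4) = -910525 - 13 = -910538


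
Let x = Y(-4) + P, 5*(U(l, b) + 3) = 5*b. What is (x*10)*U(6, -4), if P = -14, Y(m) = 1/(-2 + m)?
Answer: 2975/3 ≈ 991.67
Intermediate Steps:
U(l, b) = -3 + b (U(l, b) = -3 + (5*b)/5 = -3 + b)
x = -85/6 (x = 1/(-2 - 4) - 14 = 1/(-6) - 14 = -⅙ - 14 = -85/6 ≈ -14.167)
(x*10)*U(6, -4) = (-85/6*10)*(-3 - 4) = -425/3*(-7) = 2975/3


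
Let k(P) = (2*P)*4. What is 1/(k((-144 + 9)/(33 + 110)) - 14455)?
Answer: -143/2068145 ≈ -6.9144e-5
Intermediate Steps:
k(P) = 8*P
1/(k((-144 + 9)/(33 + 110)) - 14455) = 1/(8*((-144 + 9)/(33 + 110)) - 14455) = 1/(8*(-135/143) - 14455) = 1/(-1080/143 - 14455) = 1/(-2068145/143) = -143/2068145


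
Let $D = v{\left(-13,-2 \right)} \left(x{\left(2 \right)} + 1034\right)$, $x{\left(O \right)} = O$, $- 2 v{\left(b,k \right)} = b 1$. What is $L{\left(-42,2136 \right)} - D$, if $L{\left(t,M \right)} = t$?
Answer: $-6776$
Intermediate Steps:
$v{\left(b,k \right)} = - \frac{b}{2}$ ($v{\left(b,k \right)} = - \frac{b 1}{2} = - \frac{b}{2}$)
$D = 6734$ ($D = \left(- \frac{1}{2}\right) \left(-13\right) \left(2 + 1034\right) = \frac{13}{2} \cdot 1036 = 6734$)
$L{\left(-42,2136 \right)} - D = -42 - 6734 = -6776$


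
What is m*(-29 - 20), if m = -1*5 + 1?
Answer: 196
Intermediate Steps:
m = -4 (m = -5 + 1 = -4)
m*(-29 - 20) = -4*(-29 - 20) = -4*(-49) = 196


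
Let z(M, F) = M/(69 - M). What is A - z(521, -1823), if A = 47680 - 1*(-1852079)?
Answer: 858691589/452 ≈ 1.8998e+6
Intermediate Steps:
A = 1899759 (A = 47680 + 1852079 = 1899759)
A - z(521, -1823) = 1899759 - (-1)*521/(-69 + 521) = 1899759 - (-1)*521/452 = 1899759 - 1*(-521/452) = 1899759 + 521/452 = 858691589/452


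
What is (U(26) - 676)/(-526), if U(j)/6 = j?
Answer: 260/263 ≈ 0.98859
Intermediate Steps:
U(j) = 6*j
(U(26) - 676)/(-526) = (6*26 - 676)/(-526) = (156 - 676)*(-1/526) = -520*(-1/526) = 260/263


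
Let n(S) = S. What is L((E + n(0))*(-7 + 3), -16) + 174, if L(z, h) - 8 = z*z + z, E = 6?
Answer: 734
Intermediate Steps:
L(z, h) = 8 + z + z² (L(z, h) = 8 + (z*z + z) = 8 + (z² + z) = 8 + (z + z²) = 8 + z + z²)
L((E + n(0))*(-7 + 3), -16) + 174 = (8 + (6 + 0)*(-7 + 3) + ((6 + 0)*(-7 + 3))²) + 174 = (8 + 6*(-4) + (6*(-4))²) + 174 = (8 - 24 + (-24)²) + 174 = (8 - 24 + 576) + 174 = 560 + 174 = 734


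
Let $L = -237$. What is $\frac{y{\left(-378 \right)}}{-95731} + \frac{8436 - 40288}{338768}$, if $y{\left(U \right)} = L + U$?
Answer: $- \frac{710220373}{8107649852} \approx -0.087599$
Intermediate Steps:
$y{\left(U \right)} = -237 + U$
$\frac{y{\left(-378 \right)}}{-95731} + \frac{8436 - 40288}{338768} = \frac{-237 - 378}{-95731} + \frac{8436 - 40288}{338768} = \left(-615\right) \left(- \frac{1}{95731}\right) + \left(8436 - 40288\right) \frac{1}{338768} = \frac{615}{95731} - \frac{7963}{84692} = - \frac{710220373}{8107649852}$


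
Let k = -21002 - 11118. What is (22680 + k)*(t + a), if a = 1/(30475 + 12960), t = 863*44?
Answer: -3113904494048/8687 ≈ -3.5846e+8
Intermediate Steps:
t = 37972
k = -32120
a = 1/43435 ≈ 2.3023e-5
(22680 + k)*(t + a) = (22680 - 32120)*(37972 + 1/43435) = -9440*1649313821/43435 = -3113904494048/8687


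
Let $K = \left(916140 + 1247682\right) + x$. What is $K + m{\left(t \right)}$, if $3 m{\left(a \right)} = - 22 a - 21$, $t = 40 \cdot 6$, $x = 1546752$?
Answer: $3708807$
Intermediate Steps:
$t = 240$
$K = 3710574$ ($K = \left(916140 + 1247682\right) + 1546752 = 2163822 + 1546752 = 3710574$)
$m{\left(a \right)} = -7 - \frac{22 a}{3}$ ($m{\left(a \right)} = \frac{- 22 a - 21}{3} = \frac{-21 - 22 a}{3} = -7 - \frac{22 a}{3}$)
$K + m{\left(t \right)} = 3710574 - 1767 = 3708807$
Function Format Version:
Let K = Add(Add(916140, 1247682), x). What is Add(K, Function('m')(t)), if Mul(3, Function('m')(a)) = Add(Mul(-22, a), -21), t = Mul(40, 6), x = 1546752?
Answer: 3708807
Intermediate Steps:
t = 240
K = 3710574 (K = Add(Add(916140, 1247682), 1546752) = Add(2163822, 1546752) = 3710574)
Function('m')(a) = Add(-7, Mul(Rational(-22, 3), a)) (Function('m')(a) = Mul(Rational(1, 3), Add(Mul(-22, a), -21)) = Mul(Rational(1, 3), Add(-21, Mul(-22, a))) = Add(-7, Mul(Rational(-22, 3), a)))
Add(K, Function('m')(t)) = Add(3710574, Add(-7, Mul(Rational(-22, 3), 240))) = Add(3710574, Add(-7, -1760)) = Add(3710574, -1767) = 3708807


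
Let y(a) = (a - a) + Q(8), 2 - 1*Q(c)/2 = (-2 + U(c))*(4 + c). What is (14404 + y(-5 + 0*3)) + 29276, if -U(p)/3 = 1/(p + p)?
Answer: 87473/2 ≈ 43737.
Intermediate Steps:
U(p) = -3/(2*p) (U(p) = -3/(p + p) = -3*1/(2*p) = -3/(2*p))
Q(c) = 4 - 2*(-2 - 3/(2*c))*(4 + c)
y(a) = 113/2 (y(a) = (a - a) + (23 + 4*8 + 12/8) = 0 + (23 + 32 + 12*(1/8)) = 0 + (23 + 32 + 3/2) = 0 + 113/2 = 113/2)
(14404 + y(-5 + 0*3)) + 29276 = (14404 + 113/2) + 29276 = 28921/2 + 29276 = 87473/2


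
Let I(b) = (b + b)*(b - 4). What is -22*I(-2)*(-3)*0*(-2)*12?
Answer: 0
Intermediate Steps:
I(b) = 2*b*(-4 + b) (I(b) = (2*b)*(-4 + b) = 2*b*(-4 + b))
-22*I(-2)*(-3)*0*(-2)*12 = -22*(2*(-2)*(-4 - 2))*(-3)*0*(-2)*12 = -22*(2*(-2)*(-6))*(-3)*0*12 = -22*24*(-3)*0*12 = -(-1584)*0*12 = -22*0*12 = 0*12 = 0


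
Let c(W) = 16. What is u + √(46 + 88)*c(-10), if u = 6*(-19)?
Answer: -114 + 16*√134 ≈ 71.213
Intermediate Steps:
u = -114
u + √(46 + 88)*c(-10) = -114 + √(46 + 88)*16 = -114 + √134*16 = -114 + 16*√134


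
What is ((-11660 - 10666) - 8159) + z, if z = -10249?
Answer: -40734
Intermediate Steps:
((-11660 - 10666) - 8159) + z = ((-11660 - 10666) - 8159) - 10249 = (-22326 - 8159) - 10249 = -30485 - 10249 = -40734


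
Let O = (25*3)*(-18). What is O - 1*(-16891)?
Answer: 15541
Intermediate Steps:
O = -1350 (O = 75*(-18) = -1350)
O - 1*(-16891) = -1350 - 1*(-16891) = -1350 + 16891 = 15541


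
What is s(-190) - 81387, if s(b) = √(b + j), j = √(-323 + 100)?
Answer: -81387 + √(-190 + I*√223) ≈ -81387.0 + 13.795*I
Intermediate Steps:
j = I*√223 (j = √(-223) = I*√223 ≈ 14.933*I)
s(b) = √(b + I*√223)
s(-190) - 81387 = √(-190 + I*√223) - 81387 = -81387 + √(-190 + I*√223)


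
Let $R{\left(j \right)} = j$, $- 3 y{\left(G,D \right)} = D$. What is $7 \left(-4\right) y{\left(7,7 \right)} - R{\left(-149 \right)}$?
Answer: $\frac{643}{3} \approx 214.33$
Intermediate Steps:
$y{\left(G,D \right)} = - \frac{D}{3}$
$7 \left(-4\right) y{\left(7,7 \right)} - R{\left(-149 \right)} = 7 \left(-4\right) \left(\left(- \frac{1}{3}\right) 7\right) - -149 = \left(-28\right) \left(- \frac{7}{3}\right) + 149 = \frac{196}{3} + 149 = \frac{643}{3}$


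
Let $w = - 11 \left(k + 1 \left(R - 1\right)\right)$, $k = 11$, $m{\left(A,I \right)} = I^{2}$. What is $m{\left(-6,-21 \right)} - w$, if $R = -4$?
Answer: $507$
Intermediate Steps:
$w = -66$ ($w = - 11 \left(11 + 1 \left(-4 - 1\right)\right) = - 11 \left(11 + 1 \left(-5\right)\right) = - 11 \left(11 - 5\right) = \left(-11\right) 6 = -66$)
$m{\left(-6,-21 \right)} - w = \left(-21\right)^{2} - -66 = 441 + 66 = 507$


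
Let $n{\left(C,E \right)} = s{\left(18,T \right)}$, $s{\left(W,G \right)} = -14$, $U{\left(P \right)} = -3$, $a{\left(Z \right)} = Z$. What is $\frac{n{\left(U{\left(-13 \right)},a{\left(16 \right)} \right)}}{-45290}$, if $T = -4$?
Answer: $\frac{1}{3235} \approx 0.00030912$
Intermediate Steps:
$n{\left(C,E \right)} = -14$
$\frac{n{\left(U{\left(-13 \right)},a{\left(16 \right)} \right)}}{-45290} = - \frac{14}{-45290} = \left(-14\right) \left(- \frac{1}{45290}\right) = \frac{1}{3235}$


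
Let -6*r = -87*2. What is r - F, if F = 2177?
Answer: -2148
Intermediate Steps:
r = 29 (r = -(-29)*3*2/6 = -(-29)*6/6 = -1/6*(-174) = 29)
r - F = 29 - 1*2177 = 29 - 2177 = -2148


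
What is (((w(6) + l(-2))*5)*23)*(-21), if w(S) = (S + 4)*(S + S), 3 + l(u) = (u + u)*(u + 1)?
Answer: -292215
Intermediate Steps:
l(u) = -3 + 2*u*(1 + u) (l(u) = -3 + (u + u)*(u + 1) = -3 + (2*u)*(1 + u) = -3 + 2*u*(1 + u))
w(S) = 2*S*(4 + S) (w(S) = (4 + S)*(2*S) = 2*S*(4 + S))
(((w(6) + l(-2))*5)*23)*(-21) = (((2*6*(4 + 6) + (-3 + 2*(-2) + 2*(-2)²))*5)*23)*(-21) = (((2*6*10 + (-3 - 4 + 2*4))*5)*23)*(-21) = (((120 + (-3 - 4 + 8))*5)*23)*(-21) = (((120 + 1)*5)*23)*(-21) = ((121*5)*23)*(-21) = (605*23)*(-21) = 13915*(-21) = -292215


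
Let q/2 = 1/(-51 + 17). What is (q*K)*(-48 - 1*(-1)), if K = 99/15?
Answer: 1551/85 ≈ 18.247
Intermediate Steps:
q = -1/17 (q = 2/(-51 + 17) = 2/(-34) = 2*(-1/34) = -1/17 ≈ -0.058824)
K = 33/5 (K = 99*(1/15) = 33/5 ≈ 6.6000)
(q*K)*(-48 - 1*(-1)) = (-1/17*33/5)*(-48 - 1*(-1)) = -33*(-48 + 1)/85 = -33/85*(-47) = 1551/85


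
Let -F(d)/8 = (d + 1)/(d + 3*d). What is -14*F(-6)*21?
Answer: 490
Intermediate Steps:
F(d) = -2*(1 + d)/d (F(d) = -8*(d + 1)/(d + 3*d) = -8*(1 + d)/(4*d) = -8*(1 + d)*1/(4*d) = -2*(1 + d)/d)
-14*F(-6)*21 = -14*(-2 - 2/(-6))*21 = -14*(-2 - 2*(-⅙))*21 = -14*(-2 + ⅓)*21 = -14*(-5/3)*21 = (70/3)*21 = 490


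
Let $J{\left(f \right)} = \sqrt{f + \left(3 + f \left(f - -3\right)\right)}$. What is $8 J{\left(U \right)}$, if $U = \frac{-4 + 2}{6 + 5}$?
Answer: $\frac{24 \sqrt{31}}{11} \approx 12.148$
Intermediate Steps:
$U = - \frac{2}{11} \approx -0.18182$
$J{\left(f \right)} = \sqrt{3 + f + f \left(3 + f\right)}$ ($J{\left(f \right)} = \sqrt{f + \left(3 + f \left(f + 3\right)\right)} = \sqrt{f + \left(3 + f \left(3 + f\right)\right)} = \sqrt{3 + f + f \left(3 + f\right)}$)
$8 J{\left(U \right)} = 8 \sqrt{3 + \left(- \frac{2}{11}\right)^{2} + 4 \left(- \frac{2}{11}\right)} = 8 \sqrt{3 + \frac{4}{121} - \frac{8}{11}} = 8 \sqrt{\frac{279}{121}} = 8 \frac{3 \sqrt{31}}{11} = \frac{24 \sqrt{31}}{11}$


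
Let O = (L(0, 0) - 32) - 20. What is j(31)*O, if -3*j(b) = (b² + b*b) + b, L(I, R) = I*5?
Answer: 33852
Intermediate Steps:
L(I, R) = 5*I
O = -52 (O = (5*0 - 32) - 20 = (0 - 32) - 20 = -32 - 20 = -52)
j(b) = -2*b²/3 - b/3 (j(b) = -((b² + b*b) + b)/3 = -((b² + b²) + b)/3 = -(2*b² + b)/3 = -(b + 2*b²)/3 = -2*b²/3 - b/3)
j(31)*O = -⅓*31*(1 + 2*31)*(-52) = -⅓*31*(1 + 62)*(-52) = -⅓*31*63*(-52) = -651*(-52) = 33852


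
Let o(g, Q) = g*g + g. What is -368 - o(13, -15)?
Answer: -550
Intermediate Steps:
o(g, Q) = g + g² (o(g, Q) = g² + g = g + g²)
-368 - o(13, -15) = -368 - 13*(1 + 13) = -368 - 13*14 = -368 - 1*182 = -368 - 182 = -550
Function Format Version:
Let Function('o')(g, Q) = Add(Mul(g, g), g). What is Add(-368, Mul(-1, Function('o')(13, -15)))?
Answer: -550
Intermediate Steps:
Function('o')(g, Q) = Add(g, Pow(g, 2)) (Function('o')(g, Q) = Add(Pow(g, 2), g) = Add(g, Pow(g, 2)))
Add(-368, Mul(-1, Function('o')(13, -15))) = Add(-368, Mul(-1, Mul(13, Add(1, 13)))) = Add(-368, Mul(-1, Mul(13, 14))) = Add(-368, Mul(-1, 182)) = Add(-368, -182) = -550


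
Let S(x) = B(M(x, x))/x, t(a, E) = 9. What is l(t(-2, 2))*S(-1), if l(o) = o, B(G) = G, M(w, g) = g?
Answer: 9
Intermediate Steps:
S(x) = 1 (S(x) = x/x = 1)
l(t(-2, 2))*S(-1) = 9*1 = 9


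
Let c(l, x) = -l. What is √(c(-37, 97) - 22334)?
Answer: I*√22297 ≈ 149.32*I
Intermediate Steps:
√(c(-37, 97) - 22334) = √(-1*(-37) - 22334) = √(37 - 22334) = √(-22297) = I*√22297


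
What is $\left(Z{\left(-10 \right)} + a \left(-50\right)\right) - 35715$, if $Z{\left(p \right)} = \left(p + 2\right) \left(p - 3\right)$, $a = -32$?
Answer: $-34011$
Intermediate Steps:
$Z{\left(p \right)} = \left(-3 + p\right) \left(2 + p\right)$ ($Z{\left(p \right)} = \left(2 + p\right) \left(-3 + p\right) = \left(-3 + p\right) \left(2 + p\right)$)
$\left(Z{\left(-10 \right)} + a \left(-50\right)\right) - 35715 = \left(\left(-6 + \left(-10\right)^{2} - -10\right) - -1600\right) - 35715 = \left(\left(-6 + 100 + 10\right) + 1600\right) - 35715 = \left(104 + 1600\right) - 35715 = 1704 - 35715 = -34011$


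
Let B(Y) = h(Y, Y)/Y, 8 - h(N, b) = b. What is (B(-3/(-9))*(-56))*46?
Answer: -59248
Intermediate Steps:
h(N, b) = 8 - b
B(Y) = (8 - Y)/Y
(B(-3/(-9))*(-56))*46 = (((8 - (-3)/(-9))/((-3/(-9))))*(-56))*46 = (((8 - (-3)*(-1)/9)/((-3*(-⅑))))*(-56))*46 = (((8 - 1*⅓)/(⅓))*(-56))*46 = ((3*(8 - ⅓))*(-56))*46 = ((3*(23/3))*(-56))*46 = (23*(-56))*46 = -1288*46 = -59248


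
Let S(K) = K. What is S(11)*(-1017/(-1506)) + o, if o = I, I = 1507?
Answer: 760243/502 ≈ 1514.4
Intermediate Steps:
o = 1507
S(11)*(-1017/(-1506)) + o = 11*(-1017/(-1506)) + 1507 = 11*(-1017*(-1/1506)) + 1507 = 11*(339/502) + 1507 = 3729/502 + 1507 = 760243/502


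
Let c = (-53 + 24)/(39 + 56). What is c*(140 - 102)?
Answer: -58/5 ≈ -11.600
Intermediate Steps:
c = -29/95 ≈ -0.30526
c*(140 - 102) = -29*(140 - 102)/95 = -29/95*38 = -58/5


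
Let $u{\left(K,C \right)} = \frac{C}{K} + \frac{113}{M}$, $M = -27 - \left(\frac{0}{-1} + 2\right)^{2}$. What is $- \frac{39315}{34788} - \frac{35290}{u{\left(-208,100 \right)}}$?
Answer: $\frac{659580056725}{77124996} \approx 8552.1$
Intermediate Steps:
$M = -31$ ($M = -27 - \left(0 \left(-1\right) + 2\right)^{2} = -27 - \left(0 + 2\right)^{2} = -27 - 2^{2} = -27 - 4 = -31$)
$u{\left(K,C \right)} = - \frac{113}{31} + \frac{C}{K}$ ($u{\left(K,C \right)} = \frac{C}{K} + \frac{113}{-31} = \frac{C}{K} + 113 \left(- \frac{1}{31}\right) = \frac{C}{K} - \frac{113}{31} = - \frac{113}{31} + \frac{C}{K}$)
$- \frac{39315}{34788} - \frac{35290}{u{\left(-208,100 \right)}} = - \frac{39315}{34788} - \frac{35290}{- \frac{113}{31} + \frac{100}{-208}} = \left(-39315\right) \frac{1}{34788} - \frac{35290}{- \frac{113}{31} + 100 \left(- \frac{1}{208}\right)} = - \frac{13105}{11596} - \frac{35290}{- \frac{113}{31} - \frac{25}{52}} = - \frac{13105}{11596} - \frac{35290}{- \frac{6651}{1612}} = - \frac{13105}{11596} - - \frac{56887480}{6651} = - \frac{13105}{11596} + \frac{56887480}{6651} = \frac{659580056725}{77124996}$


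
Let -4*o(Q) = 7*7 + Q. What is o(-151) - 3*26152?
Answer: -156861/2 ≈ -78431.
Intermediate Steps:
o(Q) = -49/4 - Q/4 (o(Q) = -(7*7 + Q)/4 = -(49 + Q)/4 = -49/4 - Q/4)
o(-151) - 3*26152 = (-49/4 - ¼*(-151)) - 3*26152 = (-49/4 + 151/4) - 78456 = 51/2 - 78456 = -156861/2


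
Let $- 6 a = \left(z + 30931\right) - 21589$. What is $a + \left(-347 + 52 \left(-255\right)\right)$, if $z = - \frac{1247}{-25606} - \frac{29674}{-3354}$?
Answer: $- \frac{3907349789249}{257647572} \approx -15165.0$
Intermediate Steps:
$z = \frac{382007441}{42941262}$ ($z = \left(-1247\right) \left(- \frac{1}{25606}\right) - - \frac{14837}{1677} = \frac{1247}{25606} + \frac{14837}{1677} = \frac{382007441}{42941262} \approx 8.896$)
$a = - \frac{401539277045}{257647572}$ ($a = - \frac{\left(\frac{382007441}{42941262} + 30931\right) - 21589}{6} = - \frac{\frac{1328598182363}{42941262} - 21589}{6} = \left(- \frac{1}{6}\right) \frac{401539277045}{42941262} = - \frac{401539277045}{257647572} \approx -1558.5$)
$a + \left(-347 + 52 \left(-255\right)\right) = - \frac{401539277045}{257647572} + \left(-347 + 52 \left(-255\right)\right) = - \frac{401539277045}{257647572} - 13607 = - \frac{3907349789249}{257647572}$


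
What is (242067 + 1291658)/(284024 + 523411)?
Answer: 306745/161487 ≈ 1.8995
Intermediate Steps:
(242067 + 1291658)/(284024 + 523411) = 1533725/807435 = 1533725*(1/807435) = 306745/161487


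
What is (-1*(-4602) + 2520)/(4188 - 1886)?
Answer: 3561/1151 ≈ 3.0938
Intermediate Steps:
(-1*(-4602) + 2520)/(4188 - 1886) = (4602 + 2520)/2302 = 7122*(1/2302) = 3561/1151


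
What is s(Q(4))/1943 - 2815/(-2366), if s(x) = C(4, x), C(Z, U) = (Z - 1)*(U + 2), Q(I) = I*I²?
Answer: 5938013/4597138 ≈ 1.2917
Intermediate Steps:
Q(I) = I³
C(Z, U) = (-1 + Z)*(2 + U)
s(x) = 6 + 3*x (s(x) = -2 - x + 2*4 + x*4 = -2 - x + 8 + 4*x = 6 + 3*x)
s(Q(4))/1943 - 2815/(-2366) = (6 + 3*4³)/1943 - 2815/(-2366) = (6 + 3*64)*(1/1943) - 2815*(-1/2366) = (6 + 192)*(1/1943) + 2815/2366 = 198*(1/1943) + 2815/2366 = 198/1943 + 2815/2366 = 5938013/4597138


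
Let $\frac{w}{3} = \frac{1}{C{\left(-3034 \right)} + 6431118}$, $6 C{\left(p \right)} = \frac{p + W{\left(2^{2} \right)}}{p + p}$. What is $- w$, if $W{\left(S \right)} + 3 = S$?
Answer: $- \frac{12136}{26016016353} \approx -4.6648 \cdot 10^{-7}$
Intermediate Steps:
$W{\left(S \right)} = -3 + S$
$C{\left(p \right)} = \frac{1 + p}{12 p}$ ($C{\left(p \right)} = \frac{\left(p - \left(3 - 2^{2}\right)\right) \frac{1}{p + p}}{6} = \frac{\left(p + \left(-3 + 4\right)\right) \frac{1}{2 p}}{6} = \frac{\left(p + 1\right) \frac{1}{2 p}}{6} = \frac{\left(1 + p\right) \frac{1}{2 p}}{6} = \frac{\frac{1}{2} \frac{1}{p} \left(1 + p\right)}{6} = \frac{1 + p}{12 p}$)
$w = \frac{12136}{26016016353}$ ($w = \frac{3}{\frac{1 - 3034}{12 \left(-3034\right)} + 6431118} = \frac{3}{\frac{1}{12} \left(- \frac{1}{3034}\right) \left(-3033\right) + 6431118} = \frac{3}{\frac{1011}{12136} + 6431118} = \frac{3}{\frac{78048049059}{12136}} = 3 \cdot \frac{12136}{78048049059} = \frac{12136}{26016016353} \approx 4.6648 \cdot 10^{-7}$)
$- w = \left(-1\right) \frac{12136}{26016016353} = - \frac{12136}{26016016353}$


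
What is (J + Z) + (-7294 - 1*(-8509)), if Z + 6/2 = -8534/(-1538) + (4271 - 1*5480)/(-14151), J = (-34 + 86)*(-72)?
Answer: -9164071090/3627373 ≈ -2526.4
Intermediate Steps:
J = -3744 (J = 52*(-72) = -3744)
Z = 9555227/3627373 (Z = -3 + (-8534/(-1538) + (4271 - 1*5480)/(-14151)) = -3 + (-8534*(-1/1538) + (4271 - 5480)*(-1/14151)) = -3 + (4267/769 - 1209*(-1/14151)) = -3 + (4267/769 + 403/4717) = -3 + 20437346/3627373 = 9555227/3627373 ≈ 2.6342)
(J + Z) + (-7294 - 1*(-8509)) = (-3744 + 9555227/3627373) + (-7294 - 1*(-8509)) = -13571329285/3627373 + (-7294 + 8509) = -13571329285/3627373 + 1215 = -9164071090/3627373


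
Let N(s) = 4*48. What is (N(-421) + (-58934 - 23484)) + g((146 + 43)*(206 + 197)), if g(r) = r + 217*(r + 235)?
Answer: 16573175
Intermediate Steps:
N(s) = 192
g(r) = 50995 + 218*r (g(r) = r + 217*(235 + r) = r + (50995 + 217*r) = 50995 + 218*r)
(N(-421) + (-58934 - 23484)) + g((146 + 43)*(206 + 197)) = (192 + (-58934 - 23484)) + (50995 + 218*((146 + 43)*(206 + 197))) = (192 - 82418) + (50995 + 218*(189*403)) = -82226 + (50995 + 218*76167) = -82226 + (50995 + 16604406) = -82226 + 16655401 = 16573175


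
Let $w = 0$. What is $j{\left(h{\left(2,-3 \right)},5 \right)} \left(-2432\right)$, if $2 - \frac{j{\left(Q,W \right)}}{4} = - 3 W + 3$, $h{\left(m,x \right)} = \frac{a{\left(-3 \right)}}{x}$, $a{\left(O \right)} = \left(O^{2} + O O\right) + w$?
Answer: $-136192$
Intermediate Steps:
$a{\left(O \right)} = 2 O^{2}$ ($a{\left(O \right)} = \left(O^{2} + O O\right) + 0 = \left(O^{2} + O^{2}\right) + 0 = 2 O^{2} + 0 = 2 O^{2}$)
$h{\left(m,x \right)} = \frac{18}{x}$ ($h{\left(m,x \right)} = \frac{2 \left(-3\right)^{2}}{x} = \frac{2 \cdot 9}{x} = \frac{18}{x}$)
$j{\left(Q,W \right)} = -4 + 12 W$ ($j{\left(Q,W \right)} = 8 - 4 \left(- 3 W + 3\right) = 8 - 4 \left(3 - 3 W\right) = 8 + \left(-12 + 12 W\right) = -4 + 12 W$)
$j{\left(h{\left(2,-3 \right)},5 \right)} \left(-2432\right) = \left(-4 + 12 \cdot 5\right) \left(-2432\right) = \left(-4 + 60\right) \left(-2432\right) = 56 \left(-2432\right) = -136192$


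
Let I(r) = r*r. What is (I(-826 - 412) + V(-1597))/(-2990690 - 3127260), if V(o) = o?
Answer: -1531047/6117950 ≈ -0.25026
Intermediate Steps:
I(r) = r²
(I(-826 - 412) + V(-1597))/(-2990690 - 3127260) = ((-826 - 412)² - 1597)/(-2990690 - 3127260) = ((-1238)² - 1597)/(-6117950) = (1532644 - 1597)*(-1/6117950) = 1531047*(-1/6117950) = -1531047/6117950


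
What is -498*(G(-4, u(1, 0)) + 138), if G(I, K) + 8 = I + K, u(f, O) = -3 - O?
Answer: -61254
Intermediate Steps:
G(I, K) = -8 + I + K (G(I, K) = -8 + (I + K) = -8 + I + K)
-498*(G(-4, u(1, 0)) + 138) = -498*((-8 - 4 + (-3 - 1*0)) + 138) = -498*((-8 - 4 + (-3 + 0)) + 138) = -498*((-8 - 4 - 3) + 138) = -498*(-15 + 138) = -498*123 = -61254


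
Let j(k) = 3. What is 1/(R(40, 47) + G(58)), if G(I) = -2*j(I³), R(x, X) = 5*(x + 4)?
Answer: 1/214 ≈ 0.0046729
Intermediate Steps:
R(x, X) = 20 + 5*x (R(x, X) = 5*(4 + x) = 20 + 5*x)
G(I) = -6 (G(I) = -2*3 = -6)
1/(R(40, 47) + G(58)) = 1/((20 + 5*40) - 6) = 1/((20 + 200) - 6) = 1/(220 - 6) = 1/214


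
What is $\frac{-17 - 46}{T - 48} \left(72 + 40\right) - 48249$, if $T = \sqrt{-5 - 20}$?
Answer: $- \frac{112033233}{2329} + \frac{35280 i}{2329} \approx -48104.0 + 15.148 i$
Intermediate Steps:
$T = 5 i$ ($T = \sqrt{-25} = 5 i \approx 5.0 i$)
$\frac{-17 - 46}{T - 48} \left(72 + 40\right) - 48249 = \frac{-17 - 46}{5 i - 48} \left(72 + 40\right) - 48249 = - \frac{63}{-48 + 5 i} 112 - 48249 = - 63 \frac{-48 - 5 i}{2329} \cdot 112 - 48249 = - \frac{63 \left(-48 - 5 i\right)}{2329} \cdot 112 - 48249 = - \frac{7056 \left(-48 - 5 i\right)}{2329} - 48249 = -48249 - \frac{7056 \left(-48 - 5 i\right)}{2329}$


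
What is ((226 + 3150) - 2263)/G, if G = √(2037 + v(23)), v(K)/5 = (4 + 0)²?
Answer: 1113*√2117/2117 ≈ 24.190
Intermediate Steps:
v(K) = 80 (v(K) = 5*(4 + 0)² = 5*4² = 5*16 = 80)
G = √2117 (G = √(2037 + 80) = √2117 ≈ 46.011)
((226 + 3150) - 2263)/G = ((226 + 3150) - 2263)/(√2117) = (3376 - 2263)*(√2117/2117) = 1113*(√2117/2117) = 1113*√2117/2117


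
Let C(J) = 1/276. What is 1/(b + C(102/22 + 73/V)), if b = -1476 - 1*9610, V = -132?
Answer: -276/3059735 ≈ -9.0204e-5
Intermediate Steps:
C(J) = 1/276
b = -11086 (b = -1476 - 9610 = -11086)
1/(b + C(102/22 + 73/V)) = 1/(-11086 + 1/276) = 1/(-3059735/276) = -276/3059735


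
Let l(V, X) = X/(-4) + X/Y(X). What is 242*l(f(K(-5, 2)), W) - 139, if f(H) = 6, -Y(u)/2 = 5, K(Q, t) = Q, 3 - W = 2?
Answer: -2237/10 ≈ -223.70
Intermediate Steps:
W = 1 (W = 3 - 1*2 = 3 - 2 = 1)
Y(u) = -10 (Y(u) = -2*5 = -10)
l(V, X) = -7*X/20 (l(V, X) = X/(-4) + X/(-10) = X*(-1/4) + X*(-1/10) = -X/4 - X/10 = -7*X/20)
242*l(f(K(-5, 2)), W) - 139 = 242*(-7/20*1) - 139 = 242*(-7/20) - 139 = -847/10 - 139 = -2237/10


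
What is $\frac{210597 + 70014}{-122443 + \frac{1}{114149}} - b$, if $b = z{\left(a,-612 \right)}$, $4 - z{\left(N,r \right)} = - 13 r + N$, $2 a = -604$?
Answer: $\frac{106890075480861}{13976746006} \approx 7647.7$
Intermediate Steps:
$a = -302$ ($a = \frac{1}{2} \left(-604\right) = -302$)
$z{\left(N,r \right)} = 4 - N + 13 r$ ($z{\left(N,r \right)} = 4 - \left(- 13 r + N\right) = 4 - \left(N - 13 r\right) = 4 - N + 13 r$)
$b = -7650$ ($b = 4 - -302 + 13 \left(-612\right) = 4 + 302 - 7956 = -7650$)
$\frac{210597 + 70014}{-122443 + \frac{1}{114149}} - b = \frac{210597 + 70014}{-122443 + \frac{1}{114149}} - -7650 = \frac{280611}{-122443 + \frac{1}{114149}} + 7650 = \frac{280611}{- \frac{13976746006}{114149}} + 7650 = 280611 \left(- \frac{114149}{13976746006}\right) + 7650 = - \frac{32031465039}{13976746006} + 7650 = \frac{106890075480861}{13976746006}$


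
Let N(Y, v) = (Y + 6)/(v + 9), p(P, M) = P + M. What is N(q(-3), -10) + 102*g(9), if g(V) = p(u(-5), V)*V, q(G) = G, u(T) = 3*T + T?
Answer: -10101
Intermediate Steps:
u(T) = 4*T
p(P, M) = M + P
g(V) = V*(-20 + V) (g(V) = (V + 4*(-5))*V = (V - 20)*V = (-20 + V)*V = V*(-20 + V))
N(Y, v) = (6 + Y)/(9 + v)
N(q(-3), -10) + 102*g(9) = (6 - 3)/(9 - 10) + 102*(9*(-20 + 9)) = 3/(-1) + 102*(9*(-11)) = -1*3 + 102*(-99) = -3 - 10098 = -10101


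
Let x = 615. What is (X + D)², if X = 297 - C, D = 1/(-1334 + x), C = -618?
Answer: 432811357456/516961 ≈ 8.3722e+5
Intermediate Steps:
D = -1/719 (D = 1/(-1334 + 615) = 1/(-719) = -1/719 ≈ -0.0013908)
X = 915 (X = 297 - 1*(-618) = 297 + 618 = 915)
(X + D)² = (915 - 1/719)² = (657884/719)² = 432811357456/516961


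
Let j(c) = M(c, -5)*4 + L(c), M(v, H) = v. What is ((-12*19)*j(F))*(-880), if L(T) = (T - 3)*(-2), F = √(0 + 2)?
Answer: 1203840 + 401280*√2 ≈ 1.7713e+6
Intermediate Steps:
F = √2 ≈ 1.4142
L(T) = 6 - 2*T (L(T) = (-3 + T)*(-2) = 6 - 2*T)
j(c) = 6 + 2*c (j(c) = c*4 + (6 - 2*c) = 4*c + (6 - 2*c) = 6 + 2*c)
((-12*19)*j(F))*(-880) = ((-12*19)*(6 + 2*√2))*(-880) = -228*(6 + 2*√2)*(-880) = (-1368 - 456*√2)*(-880) = 1203840 + 401280*√2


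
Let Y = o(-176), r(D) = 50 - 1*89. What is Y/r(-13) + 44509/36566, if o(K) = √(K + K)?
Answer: 947/778 - 4*I*√22/39 ≈ 1.2172 - 0.48107*I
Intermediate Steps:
r(D) = -39 (r(D) = 50 - 89 = -39)
o(K) = √2*√K (o(K) = √(2*K) = √2*√K)
Y = 4*I*√22 (Y = √2*√(-176) = √2*(4*I*√11) = 4*I*√22 ≈ 18.762*I)
Y/r(-13) + 44509/36566 = (4*I*√22)/(-39) + 44509/36566 = (4*I*√22)*(-1/39) + 44509*(1/36566) = -4*I*√22/39 + 947/778 = 947/778 - 4*I*√22/39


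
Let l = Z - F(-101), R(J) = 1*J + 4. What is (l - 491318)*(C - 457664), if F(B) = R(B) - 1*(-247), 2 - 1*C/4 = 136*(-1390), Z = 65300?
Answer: -127212852672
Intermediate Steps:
R(J) = 4 + J (R(J) = J + 4 = 4 + J)
C = 756168 (C = 8 - 544*(-1390) = 8 - 4*(-189040) = 8 + 756160 = 756168)
F(B) = 251 + B (F(B) = (4 + B) - 1*(-247) = (4 + B) + 247 = 251 + B)
l = 65150 (l = 65300 - (251 - 101) = 65300 - 1*150 = 65300 - 150 = 65150)
(l - 491318)*(C - 457664) = (65150 - 491318)*(756168 - 457664) = -426168*298504 = -127212852672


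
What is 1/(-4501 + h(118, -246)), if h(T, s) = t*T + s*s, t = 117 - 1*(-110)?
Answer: 1/82801 ≈ 1.2077e-5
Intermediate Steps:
t = 227 (t = 117 + 110 = 227)
h(T, s) = s² + 227*T (h(T, s) = 227*T + s*s = 227*T + s² = s² + 227*T)
1/(-4501 + h(118, -246)) = 1/(-4501 + ((-246)² + 227*118)) = 1/(-4501 + (60516 + 26786)) = 1/(-4501 + 87302) = 1/82801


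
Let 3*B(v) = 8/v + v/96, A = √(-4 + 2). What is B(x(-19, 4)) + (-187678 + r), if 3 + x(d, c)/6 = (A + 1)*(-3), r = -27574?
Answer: (-46494486*√2 + 92988923*I)/(216*(√2 - 2*I)) ≈ -2.1525e+5 - 0.053467*I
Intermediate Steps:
A = I*√2 (A = √(-2) = I*√2 ≈ 1.4142*I)
x(d, c) = -36 - 18*I*√2 (x(d, c) = -18 + 6*((I*√2 + 1)*(-3)) = -18 + 6*((1 + I*√2)*(-3)) = -18 + 6*(-3 - 3*I*√2) = -18 + (-18 - 18*I*√2) = -36 - 18*I*√2)
B(v) = v/288 + 8/(3*v) (B(v) = (8/v + v/96)/3 = v/288 + 8/(3*v))
B(x(-19, 4)) + (-187678 + r) = (768 + (-36 - 18*I*√2)²)/(288*(-36 - 18*I*√2)) + (-187678 - 27574) = (768 + (-36 - 18*I*√2)²)/(288*(-36 - 18*I*√2)) - 215252 = -215252 + (768 + (-36 - 18*I*√2)²)/(288*(-36 - 18*I*√2))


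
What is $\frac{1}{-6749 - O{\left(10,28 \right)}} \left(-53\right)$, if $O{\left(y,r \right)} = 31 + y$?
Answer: $\frac{53}{6790} \approx 0.0078056$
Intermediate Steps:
$\frac{1}{-6749 - O{\left(10,28 \right)}} \left(-53\right) = \frac{1}{-6749 - \left(31 + 10\right)} \left(-53\right) = \frac{1}{-6749 - 41} \left(-53\right) = \frac{1}{-6790} \left(-53\right) = \left(- \frac{1}{6790}\right) \left(-53\right) = \frac{53}{6790}$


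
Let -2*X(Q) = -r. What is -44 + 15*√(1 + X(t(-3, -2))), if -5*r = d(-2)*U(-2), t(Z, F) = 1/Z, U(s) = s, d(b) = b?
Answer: -44 + 3*√15 ≈ -32.381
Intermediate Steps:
r = -⅘ (r = -(-2)*(-2)/5 = -⅕*4 = -⅘ ≈ -0.80000)
X(Q) = -⅖ (X(Q) = -(-1)*(-4)/(2*5) = -½*⅘ = -⅖)
-44 + 15*√(1 + X(t(-3, -2))) = -44 + 15*√(1 - ⅖) = -44 + 15*√(⅗) = -44 + 15*(√15/5) = -44 + 3*√15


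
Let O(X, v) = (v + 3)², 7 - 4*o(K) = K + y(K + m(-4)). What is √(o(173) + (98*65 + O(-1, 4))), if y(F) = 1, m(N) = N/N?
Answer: √25509/2 ≈ 79.858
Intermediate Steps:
m(N) = 1
o(K) = 3/2 - K/4 (o(K) = 7/4 - (K + 1)/4 = 7/4 - (1 + K)/4 = 7/4 + (-¼ - K/4) = 3/2 - K/4)
O(X, v) = (3 + v)²
√(o(173) + (98*65 + O(-1, 4))) = √((3/2 - ¼*173) + (98*65 + (3 + 4)²)) = √((3/2 - 173/4) + (6370 + 7²)) = √(-167/4 + (6370 + 49)) = √(-167/4 + 6419) = √(25509/4) = √25509/2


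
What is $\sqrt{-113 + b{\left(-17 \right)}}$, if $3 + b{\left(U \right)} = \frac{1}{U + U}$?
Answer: $\frac{i \sqrt{134130}}{34} \approx 10.772 i$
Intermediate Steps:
$b{\left(U \right)} = -3 + \frac{1}{2 U}$ ($b{\left(U \right)} = -3 + \frac{1}{U + U} = -3 + \frac{1}{2 U}$)
$\sqrt{-113 + b{\left(-17 \right)}} = \sqrt{-113 - \left(3 - \frac{1}{2 \left(-17\right)}\right)} = \sqrt{-113 + \left(-3 + \frac{1}{2} \left(- \frac{1}{17}\right)\right)} = \sqrt{-113 - \frac{103}{34}} = \sqrt{- \frac{3945}{34}} = \frac{i \sqrt{134130}}{34}$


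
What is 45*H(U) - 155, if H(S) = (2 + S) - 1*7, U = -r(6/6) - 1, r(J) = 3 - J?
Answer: -515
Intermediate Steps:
U = -3 (U = -(3 - 6/6) - 1 = -(3 - 1*1) - 1 = -(3 - 1) - 1 = -1*2 - 1 = -2 - 1 = -3)
H(S) = -5 + S (H(S) = (2 + S) - 7 = -5 + S)
45*H(U) - 155 = 45*(-5 - 3) - 155 = 45*(-8) - 155 = -360 - 155 = -515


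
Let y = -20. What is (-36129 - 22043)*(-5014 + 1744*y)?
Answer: 2320713768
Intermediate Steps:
(-36129 - 22043)*(-5014 + 1744*y) = (-36129 - 22043)*(-5014 + 1744*(-20)) = -58172*(-5014 - 34880) = -58172*(-39894) = 2320713768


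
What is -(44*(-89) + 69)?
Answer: 3847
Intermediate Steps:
-(44*(-89) + 69) = -(-3916 + 69) = -1*(-3847) = 3847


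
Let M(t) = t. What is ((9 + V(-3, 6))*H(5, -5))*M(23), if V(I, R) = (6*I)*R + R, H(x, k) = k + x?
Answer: 0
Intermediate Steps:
V(I, R) = R + 6*I*R (V(I, R) = 6*I*R + R = R + 6*I*R)
((9 + V(-3, 6))*H(5, -5))*M(23) = ((9 + 6*(1 + 6*(-3)))*(-5 + 5))*23 = ((9 + 6*(1 - 18))*0)*23 = ((9 + 6*(-17))*0)*23 = ((9 - 102)*0)*23 = -93*0*23 = 0*23 = 0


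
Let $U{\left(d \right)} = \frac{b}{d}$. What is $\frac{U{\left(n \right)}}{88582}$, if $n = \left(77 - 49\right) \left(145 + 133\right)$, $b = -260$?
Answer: $- \frac{5}{13260044} \approx -3.7707 \cdot 10^{-7}$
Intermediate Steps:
$n = 7784$ ($n = 28 \cdot 278 = 7784$)
$U{\left(d \right)} = - \frac{260}{d}$
$\frac{U{\left(n \right)}}{88582} = \frac{\left(-260\right) \frac{1}{7784}}{88582} = \left(-260\right) \frac{1}{7784} \cdot \frac{1}{88582} = \left(- \frac{65}{1946}\right) \frac{1}{88582} = - \frac{5}{13260044}$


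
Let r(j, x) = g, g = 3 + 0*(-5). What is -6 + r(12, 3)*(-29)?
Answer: -93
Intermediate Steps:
g = 3 (g = 3 + 0 = 3)
r(j, x) = 3
-6 + r(12, 3)*(-29) = -6 + 3*(-29) = -6 - 87 = -93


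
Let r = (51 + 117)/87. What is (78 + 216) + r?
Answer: 8582/29 ≈ 295.93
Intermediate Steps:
r = 56/29 (r = 168*(1/87) = 56/29 ≈ 1.9310)
(78 + 216) + r = (78 + 216) + 56/29 = 294 + 56/29 = 8582/29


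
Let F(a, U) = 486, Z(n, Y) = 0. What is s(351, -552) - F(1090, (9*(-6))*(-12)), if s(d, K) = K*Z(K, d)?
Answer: -486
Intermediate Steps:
s(d, K) = 0 (s(d, K) = K*0 = 0)
s(351, -552) - F(1090, (9*(-6))*(-12)) = 0 - 1*486 = 0 - 486 = -486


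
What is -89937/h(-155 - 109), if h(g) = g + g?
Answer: 29979/176 ≈ 170.34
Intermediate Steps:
h(g) = 2*g
-89937/h(-155 - 109) = -89937*1/(2*(-155 - 109)) = -89937/(2*(-264)) = -89937/(-528) = -89937*(-1/528) = 29979/176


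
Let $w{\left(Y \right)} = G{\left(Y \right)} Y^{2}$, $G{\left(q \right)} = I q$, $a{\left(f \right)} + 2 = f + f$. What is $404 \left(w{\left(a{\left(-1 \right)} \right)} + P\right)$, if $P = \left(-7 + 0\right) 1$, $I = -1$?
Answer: $23028$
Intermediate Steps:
$a{\left(f \right)} = -2 + 2 f$ ($a{\left(f \right)} = -2 + \left(f + f\right) = -2 + 2 f$)
$G{\left(q \right)} = - q$
$P = -7$ ($P = \left(-7\right) 1 = -7$)
$w{\left(Y \right)} = - Y^{3}$ ($w{\left(Y \right)} = - Y Y^{2} = - Y^{3}$)
$404 \left(w{\left(a{\left(-1 \right)} \right)} + P\right) = 404 \left(- \left(-2 + 2 \left(-1\right)\right)^{3} - 7\right) = 404 \left(- \left(-2 - 2\right)^{3} - 7\right) = 404 \left(- \left(-4\right)^{3} - 7\right) = 404 \left(\left(-1\right) \left(-64\right) - 7\right) = 404 \left(64 - 7\right) = 404 \cdot 57 = 23028$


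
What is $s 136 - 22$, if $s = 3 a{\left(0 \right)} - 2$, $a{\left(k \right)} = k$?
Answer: $-294$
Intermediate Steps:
$s = -2$ ($s = 3 \cdot 0 - 2 = 0 - 2 = -2$)
$s 136 - 22 = \left(-2\right) 136 - 22 = -272 - 22 = -294$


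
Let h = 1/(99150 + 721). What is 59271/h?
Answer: 5919454041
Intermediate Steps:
h = 1/99871 ≈ 1.0013e-5
59271/h = 59271/(1/99871) = 59271*99871 = 5919454041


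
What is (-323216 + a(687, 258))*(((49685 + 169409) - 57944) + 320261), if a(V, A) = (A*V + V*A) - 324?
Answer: 14900633272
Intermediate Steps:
a(V, A) = -324 + 2*A*V (a(V, A) = (A*V + A*V) - 324 = 2*A*V - 324 = -324 + 2*A*V)
(-323216 + a(687, 258))*(((49685 + 169409) - 57944) + 320261) = (-323216 + (-324 + 2*258*687))*(((49685 + 169409) - 57944) + 320261) = (-323216 + (-324 + 354492))*((219094 - 57944) + 320261) = (-323216 + 354168)*(161150 + 320261) = 30952*481411 = 14900633272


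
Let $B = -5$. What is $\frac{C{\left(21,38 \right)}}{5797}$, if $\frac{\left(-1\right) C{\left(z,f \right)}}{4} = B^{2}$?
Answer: $- \frac{100}{5797} \approx -0.01725$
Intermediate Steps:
$C{\left(z,f \right)} = -100$ ($C{\left(z,f \right)} = - 4 \left(-5\right)^{2} = \left(-4\right) 25 = -100$)
$\frac{C{\left(21,38 \right)}}{5797} = - \frac{100}{5797}$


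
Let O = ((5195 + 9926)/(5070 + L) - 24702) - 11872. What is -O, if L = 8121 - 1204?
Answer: 438397417/11987 ≈ 36573.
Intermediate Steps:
L = 6917
O = -438397417/11987 (O = ((5195 + 9926)/(5070 + 6917) - 24702) - 11872 = (15121/11987 - 24702) - 11872 = -296087753/11987 - 11872 = -438397417/11987 ≈ -36573.)
-O = -1*(-438397417/11987) = 438397417/11987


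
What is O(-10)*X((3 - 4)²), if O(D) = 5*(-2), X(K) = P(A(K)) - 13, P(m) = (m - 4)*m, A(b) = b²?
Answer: 160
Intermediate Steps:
P(m) = m*(-4 + m) (P(m) = (-4 + m)*m = m*(-4 + m))
X(K) = -13 + K²*(-4 + K²) (X(K) = K²*(-4 + K²) - 13 = -13 + K²*(-4 + K²))
O(D) = -10
O(-10)*X((3 - 4)²) = -10*(-13 + ((3 - 4)²)²*(-4 + ((3 - 4)²)²)) = -10*(-13 + ((-1)²)²*(-4 + ((-1)²)²)) = -10*(-13 + 1²*(-4 + 1²)) = -10*(-13 + 1*(-4 + 1)) = -10*(-13 + 1*(-3)) = -10*(-13 - 3) = -10*(-16) = 160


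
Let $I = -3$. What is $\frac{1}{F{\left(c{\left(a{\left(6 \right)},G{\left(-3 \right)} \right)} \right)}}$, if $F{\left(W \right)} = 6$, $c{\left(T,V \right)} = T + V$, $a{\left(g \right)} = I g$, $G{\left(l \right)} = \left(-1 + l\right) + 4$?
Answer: $\frac{1}{6} \approx 0.16667$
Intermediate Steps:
$G{\left(l \right)} = 3 + l$
$a{\left(g \right)} = - 3 g$
$\frac{1}{F{\left(c{\left(a{\left(6 \right)},G{\left(-3 \right)} \right)} \right)}} = \frac{1}{6}$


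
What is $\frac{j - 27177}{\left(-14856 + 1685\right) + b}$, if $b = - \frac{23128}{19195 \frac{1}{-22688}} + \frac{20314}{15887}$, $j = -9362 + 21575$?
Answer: $- \frac{1521095413420}{1440078506661} \approx -1.0563$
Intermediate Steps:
$j = 12213$
$b = \frac{8336744679998}{304950965}$ ($b = - \frac{23128}{19195 \left(- \frac{1}{22688}\right)} + 20314 \cdot \frac{1}{15887} = - \frac{23128}{- \frac{19195}{22688}} + \frac{20314}{15887} = \left(-23128\right) \left(- \frac{22688}{19195}\right) + \frac{20314}{15887} = \frac{524728064}{19195} + \frac{20314}{15887} = \frac{8336744679998}{304950965} \approx 27338.0$)
$\frac{j - 27177}{\left(-14856 + 1685\right) + b} = \frac{12213 - 27177}{\left(-14856 + 1685\right) + \frac{8336744679998}{304950965}} = - \frac{14964}{-13171 + \frac{8336744679998}{304950965}} = - \frac{14964}{\frac{4320235519983}{304950965}} = \left(-14964\right) \frac{304950965}{4320235519983} = - \frac{1521095413420}{1440078506661}$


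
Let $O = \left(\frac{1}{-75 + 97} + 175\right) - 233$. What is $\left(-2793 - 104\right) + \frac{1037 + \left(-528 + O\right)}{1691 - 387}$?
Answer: $- \frac{83099213}{28688} \approx -2896.7$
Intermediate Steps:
$O = - \frac{1275}{22}$ ($O = \left(\frac{1}{22} + 175\right) - 233 = \frac{3851}{22} - 233 = - \frac{1275}{22} \approx -57.955$)
$\left(-2793 - 104\right) + \frac{1037 + \left(-528 + O\right)}{1691 - 387} = \left(-2793 - 104\right) + \frac{1037 - \frac{12891}{22}}{1691 - 387} = -2897 + \frac{1037 - \frac{12891}{22}}{1304} = -2897 + \frac{9923}{22} \cdot \frac{1}{1304} = -2897 + \frac{9923}{28688} = - \frac{83099213}{28688}$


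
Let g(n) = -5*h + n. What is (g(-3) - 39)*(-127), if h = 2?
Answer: 6604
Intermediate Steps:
g(n) = -10 + n (g(n) = -5*2 + n = -10 + n)
(g(-3) - 39)*(-127) = ((-10 - 3) - 39)*(-127) = (-13 - 39)*(-127) = -52*(-127) = 6604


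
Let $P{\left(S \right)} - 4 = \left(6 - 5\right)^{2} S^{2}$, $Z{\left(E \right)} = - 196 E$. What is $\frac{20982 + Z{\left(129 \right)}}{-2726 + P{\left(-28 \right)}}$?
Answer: $\frac{717}{323} \approx 2.2198$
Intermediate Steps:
$P{\left(S \right)} = 4 + S^{2}$ ($P{\left(S \right)} = 4 + \left(6 - 5\right)^{2} S^{2} = 4 + 1^{2} S^{2} = 4 + 1 S^{2} = 4 + S^{2}$)
$\frac{20982 + Z{\left(129 \right)}}{-2726 + P{\left(-28 \right)}} = \frac{20982 - 25284}{-2726 + \left(4 + \left(-28\right)^{2}\right)} = \frac{20982 - 25284}{-2726 + \left(4 + 784\right)} = - \frac{4302}{-2726 + 788} = - \frac{4302}{-1938} = \left(-4302\right) \left(- \frac{1}{1938}\right) = \frac{717}{323}$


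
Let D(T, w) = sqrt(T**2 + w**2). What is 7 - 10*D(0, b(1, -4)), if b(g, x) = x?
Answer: -33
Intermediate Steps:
7 - 10*D(0, b(1, -4)) = 7 - 10*sqrt(0**2 + (-4)**2) = 7 - 10*sqrt(0 + 16) = 7 - 10*sqrt(16) = 7 - 10*4 = 7 - 40 = -33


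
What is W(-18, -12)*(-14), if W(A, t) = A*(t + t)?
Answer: -6048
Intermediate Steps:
W(A, t) = 2*A*t (W(A, t) = A*(2*t) = 2*A*t)
W(-18, -12)*(-14) = (2*(-18)*(-12))*(-14) = 432*(-14) = -6048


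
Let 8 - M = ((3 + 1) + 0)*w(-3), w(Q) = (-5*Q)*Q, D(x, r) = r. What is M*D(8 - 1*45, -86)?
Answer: -16168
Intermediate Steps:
w(Q) = -5*Q²
M = 188 (M = 8 - ((3 + 1) + 0)*(-5*(-3)²) = 8 - (4 + 0)*(-5*9) = 8 - 4*(-45) = 8 - 1*(-180) = 8 + 180 = 188)
M*D(8 - 1*45, -86) = 188*(-86) = -16168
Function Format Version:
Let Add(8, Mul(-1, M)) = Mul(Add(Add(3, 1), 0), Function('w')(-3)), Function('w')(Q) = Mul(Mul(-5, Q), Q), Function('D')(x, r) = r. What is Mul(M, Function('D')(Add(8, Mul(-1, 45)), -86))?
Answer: -16168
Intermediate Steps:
Function('w')(Q) = Mul(-5, Pow(Q, 2))
M = 188 (M = Add(8, Mul(-1, Mul(Add(Add(3, 1), 0), Mul(-5, Pow(-3, 2))))) = Add(8, Mul(-1, Mul(Add(4, 0), Mul(-5, 9)))) = Add(8, Mul(-1, Mul(4, -45))) = Add(8, Mul(-1, -180)) = Add(8, 180) = 188)
Mul(M, Function('D')(Add(8, Mul(-1, 45)), -86)) = Mul(188, -86) = -16168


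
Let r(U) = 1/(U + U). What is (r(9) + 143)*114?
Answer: 48925/3 ≈ 16308.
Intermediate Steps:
r(U) = 1/(2*U)
(r(9) + 143)*114 = ((½)/9 + 143)*114 = ((½)*(⅑) + 143)*114 = (1/18 + 143)*114 = (2575/18)*114 = 48925/3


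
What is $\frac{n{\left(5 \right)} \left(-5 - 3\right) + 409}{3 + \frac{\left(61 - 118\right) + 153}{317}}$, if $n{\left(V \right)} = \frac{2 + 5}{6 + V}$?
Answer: $\frac{469477}{3839} \approx 122.29$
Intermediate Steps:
$n{\left(V \right)} = \frac{7}{6 + V}$
$\frac{n{\left(5 \right)} \left(-5 - 3\right) + 409}{3 + \frac{\left(61 - 118\right) + 153}{317}} = \frac{\frac{7}{6 + 5} \left(-5 - 3\right) + 409}{3 + \frac{\left(61 - 118\right) + 153}{317}} = \frac{\frac{7}{11} \left(-8\right) + 409}{3 + \left(-57 + 153\right) \frac{1}{317}} = \frac{7 \cdot \frac{1}{11} \left(-8\right) + 409}{3 + 96 \cdot \frac{1}{317}} = \frac{\frac{7}{11} \left(-8\right) + 409}{3 + \frac{96}{317}} = \frac{- \frac{56}{11} + 409}{\frac{1047}{317}} = \frac{4443}{11} \cdot \frac{317}{1047} = \frac{469477}{3839}$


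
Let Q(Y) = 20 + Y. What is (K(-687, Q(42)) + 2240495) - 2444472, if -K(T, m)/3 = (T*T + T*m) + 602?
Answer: -1493908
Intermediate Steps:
K(T, m) = -1806 - 3*T**2 - 3*T*m (K(T, m) = -3*((T*T + T*m) + 602) = -3*((T**2 + T*m) + 602) = -3*(602 + T**2 + T*m) = -1806 - 3*T**2 - 3*T*m)
(K(-687, Q(42)) + 2240495) - 2444472 = ((-1806 - 3*(-687)**2 - 3*(-687)*(20 + 42)) + 2240495) - 2444472 = ((-1806 - 3*471969 - 3*(-687)*62) + 2240495) - 2444472 = ((-1806 - 1415907 + 127782) + 2240495) - 2444472 = (-1289931 + 2240495) - 2444472 = 950564 - 2444472 = -1493908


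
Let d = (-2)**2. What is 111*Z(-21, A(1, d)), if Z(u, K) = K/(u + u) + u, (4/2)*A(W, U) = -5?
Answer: -65083/28 ≈ -2324.4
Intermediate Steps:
d = 4
A(W, U) = -5/2 (A(W, U) = (1/2)*(-5) = -5/2)
Z(u, K) = u + K/(2*u) (Z(u, K) = K/((2*u)) + u = (1/(2*u))*K + u = K/(2*u) + u = u + K/(2*u))
111*Z(-21, A(1, d)) = 111*(-21 + (1/2)*(-5/2)/(-21)) = 111*(-21 + (1/2)*(-5/2)*(-1/21)) = 111*(-21 + 5/84) = 111*(-1759/84) = -65083/28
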